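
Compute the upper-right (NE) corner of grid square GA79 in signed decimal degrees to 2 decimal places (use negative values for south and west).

-80.00, -44.00

Field G=6, A=0: +6·20° lon, +0·10° lat → SW at lon -60°, lat -90°.
Square 7, 9: +7·2° lon, +9·1° lat → SW at lon -46°, lat -81°.
Cell spans 2° lon × 1° lat. NE corner is SW corner plus one full cell.
latitude -80.00, longitude -44.00.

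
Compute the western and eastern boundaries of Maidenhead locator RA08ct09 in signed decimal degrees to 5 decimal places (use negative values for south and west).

160.16667, 160.17500

Field R=17, A=0: +17·20° lon, +0·10° lat → SW at lon 160°, lat -90°.
Square 0, 8: +0·2° lon, +8·1° lat → SW at lon 160°, lat -82°.
Subsquare c=2, t=19: +2·0.0833333° lon, +19·0.0416667° lat → SW at lon 160.167°, lat -81.2083°.
Extended square 0, 9: +0·0.00833333° lon, +9·0.00416667° lat → SW at lon 160.167°, lat -81.1708°.
Cell spans 0.00833333° lon × 0.00416667° lat.
west 160.16667, east 160.17500.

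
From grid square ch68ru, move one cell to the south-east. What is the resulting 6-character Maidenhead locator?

CH68st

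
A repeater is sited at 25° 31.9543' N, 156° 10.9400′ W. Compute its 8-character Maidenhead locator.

BL15vm87

Add 180° to longitude and 90° to latitude: 23.81767, 115.53257.
Field: 23.81767/20 → 1 → B, 115.53257/10 → 11 → L; chars BL.
Square: 3.81767/2 → 1, 5.53257/1 → 5; chars 15.
Subsquare: 1.81767/0.0833333 → 21 → v, 0.53257/0.0416667 → 12 → m; chars vm.
Extended square: 0.06767/0.00833333 → 8, 0.03257/0.00416667 → 7; chars 87.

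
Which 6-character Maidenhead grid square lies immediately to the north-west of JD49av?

Longitude subsquare a = 0; −1 → -1, wraps to 23 = x, carry into square.
Longitude square 4; −1 → 3.
Latitude subsquare v = 21; +1 → 22 = w.

JD39xw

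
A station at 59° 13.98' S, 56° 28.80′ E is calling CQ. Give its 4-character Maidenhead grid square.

LD80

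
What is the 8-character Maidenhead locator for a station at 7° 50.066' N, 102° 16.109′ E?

Add 180° to longitude and 90° to latitude: 282.26848, 97.83443.
Field: 282.26848/20 → 14 → O, 97.83443/10 → 9 → J; chars OJ.
Square: 2.26848/2 → 1, 7.83443/1 → 7; chars 17.
Subsquare: 0.26848/0.0833333 → 3 → d, 0.83443/0.0416667 → 20 → u; chars du.
Extended square: 0.01848/0.00833333 → 2, 0.00110/0.00416667 → 0; chars 20.

OJ17du20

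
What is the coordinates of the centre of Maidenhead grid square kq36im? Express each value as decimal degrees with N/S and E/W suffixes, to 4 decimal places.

Field K=10, Q=16: +10·20° lon, +16·10° lat → SW at lon 20°, lat 70°.
Square 3, 6: +3·2° lon, +6·1° lat → SW at lon 26°, lat 76°.
Subsquare i=8, m=12: +8·0.0833333° lon, +12·0.0416667° lat → SW at lon 26.6667°, lat 76.5°.
Cell spans 0.0833333° lon × 0.0416667° lat. Centre is SW corner plus half of each.
latitude 76.5208° N, longitude 26.7083° E.

76.5208° N, 26.7083° E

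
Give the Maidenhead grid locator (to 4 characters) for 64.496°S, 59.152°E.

LC95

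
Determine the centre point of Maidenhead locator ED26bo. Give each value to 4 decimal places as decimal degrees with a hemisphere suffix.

53.3958° S, 95.8750° W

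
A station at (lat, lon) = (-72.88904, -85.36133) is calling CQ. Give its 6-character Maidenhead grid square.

Offset from 180°W / 90°S: lon 94.6387°, lat 17.1110°.
Field: 94.6387/20 → 4 → E, 17.1110/10 → 1 → B; chars EB.
Square: 14.6387/2 → 7, 7.1110/1 → 7; chars 77.
Subsquare: 0.6387/0.0833333 → 7 → h, 0.1110/0.0416667 → 2 → c; chars hc.

EB77hc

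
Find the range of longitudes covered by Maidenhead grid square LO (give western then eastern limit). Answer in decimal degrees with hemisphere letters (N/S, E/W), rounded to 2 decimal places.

40.00° E, 60.00° E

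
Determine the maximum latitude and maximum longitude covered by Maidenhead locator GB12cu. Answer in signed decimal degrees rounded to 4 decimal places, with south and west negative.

-77.1250, -57.7500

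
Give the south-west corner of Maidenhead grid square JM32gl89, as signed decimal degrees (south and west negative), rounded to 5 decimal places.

32.49583, 6.56667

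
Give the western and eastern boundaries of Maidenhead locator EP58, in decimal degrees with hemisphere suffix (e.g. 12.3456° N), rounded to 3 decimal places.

Field E=4, P=15: +4·20° lon, +15·10° lat → SW at lon -100°, lat 60°.
Square 5, 8: +5·2° lon, +8·1° lat → SW at lon -90°, lat 68°.
Cell spans 2° lon × 1° lat.
west 90.000° W, east 88.000° W.

90.000° W, 88.000° W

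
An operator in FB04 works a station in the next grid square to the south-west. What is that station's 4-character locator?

EB93

Longitude square 0; −1 → -1, wraps to 9, carry into field.
Longitude field F = 5; −1 → 4 = E.
Latitude square 4; −1 → 3.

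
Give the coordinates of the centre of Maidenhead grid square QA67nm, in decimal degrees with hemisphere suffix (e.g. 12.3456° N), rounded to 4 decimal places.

82.4792° S, 153.1250° E

Field Q=16, A=0: +16·20° lon, +0·10° lat → SW at lon 140°, lat -90°.
Square 6, 7: +6·2° lon, +7·1° lat → SW at lon 152°, lat -83°.
Subsquare n=13, m=12: +13·0.0833333° lon, +12·0.0416667° lat → SW at lon 153.083°, lat -82.5°.
Cell spans 0.0833333° lon × 0.0416667° lat. Centre is SW corner plus half of each.
latitude 82.4792° S, longitude 153.1250° E.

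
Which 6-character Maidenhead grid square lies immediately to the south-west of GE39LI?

Longitude subsquare l = 11; −1 → 10 = k.
Latitude subsquare i = 8; −1 → 7 = h.

GE39kh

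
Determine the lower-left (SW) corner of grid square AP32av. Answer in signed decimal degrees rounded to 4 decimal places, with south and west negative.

Field A=0, P=15: +0·20° lon, +15·10° lat → SW at lon -180°, lat 60°.
Square 3, 2: +3·2° lon, +2·1° lat → SW at lon -174°, lat 62°.
Subsquare a=0, v=21: +0·0.0833333° lon, +21·0.0416667° lat → SW at lon -174°, lat 62.875°.
latitude 62.8750, longitude -174.0000.

62.8750, -174.0000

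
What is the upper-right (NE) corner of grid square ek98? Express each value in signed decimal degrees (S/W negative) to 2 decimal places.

19.00, -80.00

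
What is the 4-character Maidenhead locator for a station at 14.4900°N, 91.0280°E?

NK54

Add 180° to longitude and 90° to latitude: 271.03, 104.49.
Field: 271.03/20 → 13 → N, 104.49/10 → 10 → K; chars NK.
Square: 11.03/2 → 5, 4.49/1 → 4; chars 54.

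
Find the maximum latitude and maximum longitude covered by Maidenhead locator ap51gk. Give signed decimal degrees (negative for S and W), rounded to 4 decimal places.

61.4583, -169.4167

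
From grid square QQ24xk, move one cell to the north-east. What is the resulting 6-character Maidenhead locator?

QQ34al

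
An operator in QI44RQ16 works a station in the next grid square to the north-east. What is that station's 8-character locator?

Longitude extended square 1; +1 → 2.
Latitude extended square 6; +1 → 7.

QI44rq27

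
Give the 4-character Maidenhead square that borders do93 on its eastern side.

Longitude square 9; +1 → 10, wraps to 0, carry into field.
Longitude field D = 3; +1 → 4 = E.
The latitude characters are unchanged.

EO03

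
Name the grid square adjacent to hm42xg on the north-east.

Longitude subsquare x = 23; +1 → 24, wraps to 0 = a, carry into square.
Longitude square 4; +1 → 5.
Latitude subsquare g = 6; +1 → 7 = h.

HM52ah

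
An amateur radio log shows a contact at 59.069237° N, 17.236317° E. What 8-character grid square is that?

JO89ob86

Offset from 180°W / 90°S: lon 197.23632°, lat 149.06924°.
Field: 197.23632/20 → 9 → J, 149.06924/10 → 14 → O; chars JO.
Square: 17.23632/2 → 8, 9.06924/1 → 9; chars 89.
Subsquare: 1.23632/0.0833333 → 14 → o, 0.06924/0.0416667 → 1 → b; chars ob.
Extended square: 0.06965/0.00833333 → 8, 0.02757/0.00416667 → 6; chars 86.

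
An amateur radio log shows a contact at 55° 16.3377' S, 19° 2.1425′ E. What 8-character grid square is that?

JD94mr44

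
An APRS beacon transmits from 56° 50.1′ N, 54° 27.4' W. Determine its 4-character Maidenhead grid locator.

GO26

Shift to the Maidenhead origin (180°W, 90°S): lon 125.54, lat 146.84.
Field: 125.54/20 → 6 → G, 146.84/10 → 14 → O; chars GO.
Square: 5.54/2 → 2, 6.84/1 → 6; chars 26.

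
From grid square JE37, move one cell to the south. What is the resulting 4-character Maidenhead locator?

Latitude square 7; −1 → 6.
The longitude characters are unchanged.

JE36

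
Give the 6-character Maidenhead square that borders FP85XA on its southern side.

FP84xx

Latitude subsquare a = 0; −1 → -1, wraps to 23 = x, carry into square.
Latitude square 5; −1 → 4.
The longitude characters are unchanged.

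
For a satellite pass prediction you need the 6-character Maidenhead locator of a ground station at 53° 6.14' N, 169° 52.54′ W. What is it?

AO53bc

Add 180° to longitude and 90° to latitude: 10.1243, 143.1023.
Field: 10.1243/20 → 0 → A, 143.1023/10 → 14 → O; chars AO.
Square: 10.1243/2 → 5, 3.1023/1 → 3; chars 53.
Subsquare: 0.1243/0.0833333 → 1 → b, 0.1023/0.0416667 → 2 → c; chars bc.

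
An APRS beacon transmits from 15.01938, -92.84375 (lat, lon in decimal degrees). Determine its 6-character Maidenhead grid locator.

EK35na

Shift to the Maidenhead origin (180°W, 90°S): lon 87.1562, lat 105.0194.
Field (20°×10°, letters A–R): lon ⌊87.1562/20⌋ = 4 → E; lat ⌊105.0194/10⌋ = 10 → K.
Square (2°×1°, digits 0–9): lon ⌊7.1562/2⌋ = 3; lat ⌊5.0194/1⌋ = 5.
Subsquare (5′×2.5′, letters a–x): lon ⌊1.1562/0.0833333⌋ = 13 → n; lat ⌊0.0194/0.0416667⌋ = 0 → a.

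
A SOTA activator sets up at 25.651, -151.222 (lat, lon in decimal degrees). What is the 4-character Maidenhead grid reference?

BL45

Add 180° to longitude and 90° to latitude: 28.78, 115.65.
Field: lon ⌊28.78/20⌋ = 1 → B; lat ⌊115.65/10⌋ = 11 → L.
Square: lon ⌊8.78/2⌋ = 4; lat ⌊5.65/1⌋ = 5.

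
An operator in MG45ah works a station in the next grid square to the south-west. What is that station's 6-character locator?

Longitude subsquare a = 0; −1 → -1, wraps to 23 = x, carry into square.
Longitude square 4; −1 → 3.
Latitude subsquare h = 7; −1 → 6 = g.

MG35xg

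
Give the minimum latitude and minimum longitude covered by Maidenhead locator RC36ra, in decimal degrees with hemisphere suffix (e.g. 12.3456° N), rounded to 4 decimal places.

64.0000° S, 167.4167° E

Field R=17, C=2: +17·20° lon, +2·10° lat → SW at lon 160°, lat -70°.
Square 3, 6: +3·2° lon, +6·1° lat → SW at lon 166°, lat -64°.
Subsquare r=17, a=0: +17·0.0833333° lon, +0·0.0416667° lat → SW at lon 167.417°, lat -64°.
latitude 64.0000° S, longitude 167.4167° E.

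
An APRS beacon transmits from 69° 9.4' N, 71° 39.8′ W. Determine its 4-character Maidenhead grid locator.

FP49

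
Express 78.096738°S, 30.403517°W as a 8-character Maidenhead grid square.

HB41tv16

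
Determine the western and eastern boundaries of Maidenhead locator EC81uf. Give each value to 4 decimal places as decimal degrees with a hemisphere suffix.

82.3333° W, 82.2500° W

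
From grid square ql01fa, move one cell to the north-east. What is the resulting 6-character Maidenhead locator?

QL01gb

Longitude subsquare f = 5; +1 → 6 = g.
Latitude subsquare a = 0; +1 → 1 = b.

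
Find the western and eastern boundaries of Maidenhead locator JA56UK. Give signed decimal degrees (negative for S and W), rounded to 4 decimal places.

Field J=9, A=0: +9·20° lon, +0·10° lat → SW at lon 0°, lat -90°.
Square 5, 6: +5·2° lon, +6·1° lat → SW at lon 10°, lat -84°.
Subsquare u=20, k=10: +20·0.0833333° lon, +10·0.0416667° lat → SW at lon 11.6667°, lat -83.5833°.
Cell spans 0.0833333° lon × 0.0416667° lat.
west 11.6667, east 11.7500.

11.6667, 11.7500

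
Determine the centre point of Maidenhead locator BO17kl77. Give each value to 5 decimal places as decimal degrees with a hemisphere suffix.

57.48958° N, 157.10417° W

Field B=1, O=14: +1·20° lon, +14·10° lat → SW at lon -160°, lat 50°.
Square 1, 7: +1·2° lon, +7·1° lat → SW at lon -158°, lat 57°.
Subsquare k=10, l=11: +10·0.0833333° lon, +11·0.0416667° lat → SW at lon -157.167°, lat 57.4583°.
Extended square 7, 7: +7·0.00833333° lon, +7·0.00416667° lat → SW at lon -157.108°, lat 57.4875°.
Cell spans 0.00833333° lon × 0.00416667° lat. Centre is SW corner plus half of each.
latitude 57.48958° N, longitude 157.10417° W.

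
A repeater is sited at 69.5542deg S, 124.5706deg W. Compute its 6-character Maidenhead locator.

CC70rk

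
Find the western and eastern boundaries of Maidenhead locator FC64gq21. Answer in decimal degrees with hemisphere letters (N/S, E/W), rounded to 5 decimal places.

67.48333° W, 67.47500° W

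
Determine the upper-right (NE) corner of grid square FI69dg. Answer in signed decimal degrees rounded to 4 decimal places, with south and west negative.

-0.7083, -67.6667

Field F=5, I=8: +5·20° lon, +8·10° lat → SW at lon -80°, lat -10°.
Square 6, 9: +6·2° lon, +9·1° lat → SW at lon -68°, lat -1°.
Subsquare d=3, g=6: +3·0.0833333° lon, +6·0.0416667° lat → SW at lon -67.75°, lat -0.75°.
Cell spans 0.0833333° lon × 0.0416667° lat. NE corner is SW corner plus one full cell.
latitude -0.7083, longitude -67.6667.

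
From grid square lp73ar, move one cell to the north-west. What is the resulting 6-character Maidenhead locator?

Longitude subsquare a = 0; −1 → -1, wraps to 23 = x, carry into square.
Longitude square 7; −1 → 6.
Latitude subsquare r = 17; +1 → 18 = s.

LP63xs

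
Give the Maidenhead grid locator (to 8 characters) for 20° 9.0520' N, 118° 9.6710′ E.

Add 180° to longitude and 90° to latitude: 298.16118, 110.15087.
Field: 298.16118/20 → 14 → O, 110.15087/10 → 11 → L; chars OL.
Square: 18.16118/2 → 9, 0.15087/1 → 0; chars 90.
Subsquare: 0.16118/0.0833333 → 1 → b, 0.15087/0.0416667 → 3 → d; chars bd.
Extended square: 0.07785/0.00833333 → 9, 0.02587/0.00416667 → 6; chars 96.

OL90bd96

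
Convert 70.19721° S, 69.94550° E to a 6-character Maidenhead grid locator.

Shift to the Maidenhead origin (180°W, 90°S): lon 249.9455, lat 19.8028.
Field: 249.9455/20 → 12 → M, 19.8028/10 → 1 → B; chars MB.
Square: 9.9455/2 → 4, 9.8028/1 → 9; chars 49.
Subsquare: 1.9455/0.0833333 → 23 → x, 0.8028/0.0416667 → 19 → t; chars xt.

MB49xt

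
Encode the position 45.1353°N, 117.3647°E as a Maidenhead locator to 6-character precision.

ON85qd

Add 180° to longitude and 90° to latitude: 297.3647, 135.1353.
Field: lon ⌊297.3647/20⌋ = 14 → O; lat ⌊135.1353/10⌋ = 13 → N.
Square: lon ⌊17.3647/2⌋ = 8; lat ⌊5.1353/1⌋ = 5.
Subsquare: lon ⌊1.3647/0.0833333⌋ = 16 → q; lat ⌊0.1353/0.0416667⌋ = 3 → d.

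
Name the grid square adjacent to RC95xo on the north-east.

Longitude subsquare x = 23; +1 → 24, wraps to 0 = a, carry into square.
Longitude square 9; +1 → 10, wraps to 0, carry into field.
Longitude field R = 17; +1 → 18, wraps to 0 = A, wrapping around the antimeridian.
Latitude subsquare o = 14; +1 → 15 = p.

AC05ap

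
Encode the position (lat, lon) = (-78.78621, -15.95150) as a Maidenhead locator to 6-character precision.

Offset from 180°W / 90°S: lon 164.0485°, lat 11.2138°.
Field: lon ⌊164.0485/20⌋ = 8 → I; lat ⌊11.2138/10⌋ = 1 → B.
Square: lon ⌊4.0485/2⌋ = 2; lat ⌊1.2138/1⌋ = 1.
Subsquare: lon ⌊0.0485/0.0833333⌋ = 0 → a; lat ⌊0.2138/0.0416667⌋ = 5 → f.

IB21af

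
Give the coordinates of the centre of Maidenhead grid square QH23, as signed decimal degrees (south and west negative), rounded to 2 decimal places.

-16.50, 145.00

Field Q=16, H=7: +16·20° lon, +7·10° lat → SW at lon 140°, lat -20°.
Square 2, 3: +2·2° lon, +3·1° lat → SW at lon 144°, lat -17°.
Cell spans 2° lon × 1° lat. Centre is SW corner plus half of each.
latitude -16.50, longitude 145.00.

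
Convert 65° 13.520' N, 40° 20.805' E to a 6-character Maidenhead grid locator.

Shift to the Maidenhead origin (180°W, 90°S): lon 220.3467, lat 155.2253.
Field: 220.3467/20 → 11 → L, 155.2253/10 → 15 → P; chars LP.
Square: 0.3467/2 → 0, 5.2253/1 → 5; chars 05.
Subsquare: 0.3467/0.0833333 → 4 → e, 0.2253/0.0416667 → 5 → f; chars ef.

LP05ef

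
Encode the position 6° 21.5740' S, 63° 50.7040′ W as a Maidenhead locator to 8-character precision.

FI83bp83

Shift to the Maidenhead origin (180°W, 90°S): lon 116.15493, lat 83.64043.
Field: 116.15493/20 → 5 → F, 83.64043/10 → 8 → I; chars FI.
Square: 16.15493/2 → 8, 3.64043/1 → 3; chars 83.
Subsquare: 0.15493/0.0833333 → 1 → b, 0.64043/0.0416667 → 15 → p; chars bp.
Extended square: 0.07160/0.00833333 → 8, 0.01543/0.00416667 → 3; chars 83.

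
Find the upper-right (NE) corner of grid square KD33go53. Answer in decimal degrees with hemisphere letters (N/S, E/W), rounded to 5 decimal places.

56.40000° S, 26.55000° E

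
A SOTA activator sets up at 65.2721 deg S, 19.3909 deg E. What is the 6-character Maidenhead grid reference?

JC94qr

Offset from 180°W / 90°S: lon 199.3909°, lat 24.7279°.
Field: 199.3909/20 → 9 → J, 24.7279/10 → 2 → C; chars JC.
Square: 19.3909/2 → 9, 4.7279/1 → 4; chars 94.
Subsquare: 1.3909/0.0833333 → 16 → q, 0.7279/0.0416667 → 17 → r; chars qr.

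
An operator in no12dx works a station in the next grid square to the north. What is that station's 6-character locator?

Latitude subsquare x = 23; +1 → 24, wraps to 0 = a, carry into square.
Latitude square 2; +1 → 3.
The longitude characters are unchanged.

NO13da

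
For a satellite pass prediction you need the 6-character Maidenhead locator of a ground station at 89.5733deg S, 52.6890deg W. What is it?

Offset from 180°W / 90°S: lon 127.3110°, lat 0.4267°.
Field: 127.3110/20 → 6 → G, 0.4267/10 → 0 → A; chars GA.
Square: 7.3110/2 → 3, 0.4267/1 → 0; chars 30.
Subsquare: 1.3110/0.0833333 → 15 → p, 0.4267/0.0416667 → 10 → k; chars pk.

GA30pk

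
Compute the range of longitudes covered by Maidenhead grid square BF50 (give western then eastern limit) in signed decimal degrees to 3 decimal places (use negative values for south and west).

Field B=1, F=5: +1·20° lon, +5·10° lat → SW at lon -160°, lat -40°.
Square 5, 0: +5·2° lon, +0·1° lat → SW at lon -150°, lat -40°.
Cell spans 2° lon × 1° lat.
west -150.000, east -148.000.

-150.000, -148.000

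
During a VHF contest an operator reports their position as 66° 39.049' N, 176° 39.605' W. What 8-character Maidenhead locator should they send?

AP16qp06

Add 180° to longitude and 90° to latitude: 3.33992, 156.65082.
Field (20°×10°, letters A–R): lon ⌊3.33992/20⌋ = 0 → A; lat ⌊156.65082/10⌋ = 15 → P.
Square (2°×1°, digits 0–9): lon ⌊3.33992/2⌋ = 1; lat ⌊6.65082/1⌋ = 6.
Subsquare (5′×2.5′, letters a–x): lon ⌊1.33992/0.0833333⌋ = 16 → q; lat ⌊0.65082/0.0416667⌋ = 15 → p.
Extended square (30″×15″, digits 0–9): lon ⌊0.00658/0.00833333⌋ = 0; lat ⌊0.02582/0.00416667⌋ = 6.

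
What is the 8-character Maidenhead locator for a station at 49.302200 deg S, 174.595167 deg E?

Offset from 180°W / 90°S: lon 354.59517°, lat 40.69780°.
Field: 354.59517/20 → 17 → R, 40.69780/10 → 4 → E; chars RE.
Square: 14.59517/2 → 7, 0.69780/1 → 0; chars 70.
Subsquare: 0.59517/0.0833333 → 7 → h, 0.69780/0.0416667 → 16 → q; chars hq.
Extended square: 0.01183/0.00833333 → 1, 0.03113/0.00416667 → 7; chars 17.

RE70hq17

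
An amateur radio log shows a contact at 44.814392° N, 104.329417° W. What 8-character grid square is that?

DN74ut05

Offset from 180°W / 90°S: lon 75.67058°, lat 134.81439°.
Field: 75.67058/20 → 3 → D, 134.81439/10 → 13 → N; chars DN.
Square: 15.67058/2 → 7, 4.81439/1 → 4; chars 74.
Subsquare: 1.67058/0.0833333 → 20 → u, 0.81439/0.0416667 → 19 → t; chars ut.
Extended square: 0.00392/0.00833333 → 0, 0.02273/0.00416667 → 5; chars 05.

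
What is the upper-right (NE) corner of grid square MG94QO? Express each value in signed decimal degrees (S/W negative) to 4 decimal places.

-25.3750, 79.4167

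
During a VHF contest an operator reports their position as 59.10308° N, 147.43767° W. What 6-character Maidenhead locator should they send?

BO69gc

Shift to the Maidenhead origin (180°W, 90°S): lon 32.5623, lat 149.1031.
Field: lon ⌊32.5623/20⌋ = 1 → B; lat ⌊149.1031/10⌋ = 14 → O.
Square: lon ⌊12.5623/2⌋ = 6; lat ⌊9.1031/1⌋ = 9.
Subsquare: lon ⌊0.5623/0.0833333⌋ = 6 → g; lat ⌊0.1031/0.0416667⌋ = 2 → c.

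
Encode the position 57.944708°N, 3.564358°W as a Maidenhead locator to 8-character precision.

Shift to the Maidenhead origin (180°W, 90°S): lon 176.43564, lat 147.94471.
Field (20°×10°, letters A–R): lon ⌊176.43564/20⌋ = 8 → I; lat ⌊147.94471/10⌋ = 14 → O.
Square (2°×1°, digits 0–9): lon ⌊16.43564/2⌋ = 8; lat ⌊7.94471/1⌋ = 7.
Subsquare (5′×2.5′, letters a–x): lon ⌊0.43564/0.0833333⌋ = 5 → f; lat ⌊0.94471/0.0416667⌋ = 22 → w.
Extended square (30″×15″, digits 0–9): lon ⌊0.01898/0.00833333⌋ = 2; lat ⌊0.02804/0.00416667⌋ = 6.

IO87fw26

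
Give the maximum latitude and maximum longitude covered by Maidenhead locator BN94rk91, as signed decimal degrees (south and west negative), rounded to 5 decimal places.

Field B=1, N=13: +1·20° lon, +13·10° lat → SW at lon -160°, lat 40°.
Square 9, 4: +9·2° lon, +4·1° lat → SW at lon -142°, lat 44°.
Subsquare r=17, k=10: +17·0.0833333° lon, +10·0.0416667° lat → SW at lon -140.583°, lat 44.4167°.
Extended square 9, 1: +9·0.00833333° lon, +1·0.00416667° lat → SW at lon -140.508°, lat 44.4208°.
Cell spans 0.00833333° lon × 0.00416667° lat. NE corner is SW corner plus one full cell.
latitude 44.42500, longitude -140.50000.

44.42500, -140.50000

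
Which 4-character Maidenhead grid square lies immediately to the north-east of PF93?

QF04

Longitude square 9; +1 → 10, wraps to 0, carry into field.
Longitude field P = 15; +1 → 16 = Q.
Latitude square 3; +1 → 4.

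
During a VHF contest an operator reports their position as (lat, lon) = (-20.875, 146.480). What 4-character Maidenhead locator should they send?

QG39

Shift to the Maidenhead origin (180°W, 90°S): lon 326.48, lat 69.12.
Field: 326.48/20 → 16 → Q, 69.12/10 → 6 → G; chars QG.
Square: 6.48/2 → 3, 9.12/1 → 9; chars 39.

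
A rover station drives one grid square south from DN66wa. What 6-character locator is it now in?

DN65wx

Latitude subsquare a = 0; −1 → -1, wraps to 23 = x, carry into square.
Latitude square 6; −1 → 5.
The longitude characters are unchanged.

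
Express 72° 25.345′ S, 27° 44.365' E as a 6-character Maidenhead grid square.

Add 180° to longitude and 90° to latitude: 207.7394, 17.5776.
Field: lon ⌊207.7394/20⌋ = 10 → K; lat ⌊17.5776/10⌋ = 1 → B.
Square: lon ⌊7.7394/2⌋ = 3; lat ⌊7.5776/1⌋ = 7.
Subsquare: lon ⌊1.7394/0.0833333⌋ = 20 → u; lat ⌊0.5776/0.0416667⌋ = 13 → n.

KB37un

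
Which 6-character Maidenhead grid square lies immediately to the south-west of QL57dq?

QL57cp

Longitude subsquare d = 3; −1 → 2 = c.
Latitude subsquare q = 16; −1 → 15 = p.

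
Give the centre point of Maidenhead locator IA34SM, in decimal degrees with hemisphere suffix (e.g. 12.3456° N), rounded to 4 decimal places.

85.4792° S, 12.4583° W

Field I=8, A=0: +8·20° lon, +0·10° lat → SW at lon -20°, lat -90°.
Square 3, 4: +3·2° lon, +4·1° lat → SW at lon -14°, lat -86°.
Subsquare s=18, m=12: +18·0.0833333° lon, +12·0.0416667° lat → SW at lon -12.5°, lat -85.5°.
Cell spans 0.0833333° lon × 0.0416667° lat. Centre is SW corner plus half of each.
latitude 85.4792° S, longitude 12.4583° W.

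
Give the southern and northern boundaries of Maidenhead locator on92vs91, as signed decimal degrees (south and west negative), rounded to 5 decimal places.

Field O=14, N=13: +14·20° lon, +13·10° lat → SW at lon 100°, lat 40°.
Square 9, 2: +9·2° lon, +2·1° lat → SW at lon 118°, lat 42°.
Subsquare v=21, s=18: +21·0.0833333° lon, +18·0.0416667° lat → SW at lon 119.75°, lat 42.75°.
Extended square 9, 1: +9·0.00833333° lon, +1·0.00416667° lat → SW at lon 119.825°, lat 42.7542°.
Cell spans 0.00833333° lon × 0.00416667° lat.
south 42.75417, north 42.75833.

42.75417, 42.75833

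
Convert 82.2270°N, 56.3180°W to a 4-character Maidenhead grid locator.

GR12

Add 180° to longitude and 90° to latitude: 123.68, 172.23.
Field: 123.68/20 → 6 → G, 172.23/10 → 17 → R; chars GR.
Square: 3.68/2 → 1, 2.23/1 → 2; chars 12.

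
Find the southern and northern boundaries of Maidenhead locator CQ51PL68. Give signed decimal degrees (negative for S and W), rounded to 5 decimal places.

71.49167, 71.49583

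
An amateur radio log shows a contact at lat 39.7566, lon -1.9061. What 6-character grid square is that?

IM99bs

Offset from 180°W / 90°S: lon 178.0939°, lat 129.7566°.
Field: lon ⌊178.0939/20⌋ = 8 → I; lat ⌊129.7566/10⌋ = 12 → M.
Square: lon ⌊18.0939/2⌋ = 9; lat ⌊9.7566/1⌋ = 9.
Subsquare: lon ⌊0.0939/0.0833333⌋ = 1 → b; lat ⌊0.7566/0.0416667⌋ = 18 → s.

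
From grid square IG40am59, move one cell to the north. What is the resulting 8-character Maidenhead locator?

IG40an50

Latitude extended square 9; +1 → 10, wraps to 0, carry into subsquare.
Latitude subsquare m = 12; +1 → 13 = n.
The longitude characters are unchanged.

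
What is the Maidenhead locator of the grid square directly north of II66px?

II67pa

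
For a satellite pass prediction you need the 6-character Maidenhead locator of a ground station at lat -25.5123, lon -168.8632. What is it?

AG54nl

Offset from 180°W / 90°S: lon 11.1368°, lat 64.4877°.
Field: lon ⌊11.1368/20⌋ = 0 → A; lat ⌊64.4877/10⌋ = 6 → G.
Square: lon ⌊11.1368/2⌋ = 5; lat ⌊4.4877/1⌋ = 4.
Subsquare: lon ⌊1.1368/0.0833333⌋ = 13 → n; lat ⌊0.4877/0.0416667⌋ = 11 → l.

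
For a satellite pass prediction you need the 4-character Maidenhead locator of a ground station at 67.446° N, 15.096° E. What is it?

Shift to the Maidenhead origin (180°W, 90°S): lon 195.10, lat 157.45.
Field (20°×10°, letters A–R): 195.10/20 → 9 → J, 157.45/10 → 15 → P; chars JP.
Square (2°×1°, digits 0–9): 15.10/2 → 7, 7.45/1 → 7; chars 77.

JP77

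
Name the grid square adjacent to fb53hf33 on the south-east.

Longitude extended square 3; +1 → 4.
Latitude extended square 3; −1 → 2.

FB53hf42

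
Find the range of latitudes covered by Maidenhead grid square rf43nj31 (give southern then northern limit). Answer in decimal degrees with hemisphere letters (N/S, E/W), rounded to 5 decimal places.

Field R=17, F=5: +17·20° lon, +5·10° lat → SW at lon 160°, lat -40°.
Square 4, 3: +4·2° lon, +3·1° lat → SW at lon 168°, lat -37°.
Subsquare n=13, j=9: +13·0.0833333° lon, +9·0.0416667° lat → SW at lon 169.083°, lat -36.625°.
Extended square 3, 1: +3·0.00833333° lon, +1·0.00416667° lat → SW at lon 169.108°, lat -36.6208°.
Cell spans 0.00833333° lon × 0.00416667° lat.
south 36.62083° S, north 36.61667° S.

36.62083° S, 36.61667° S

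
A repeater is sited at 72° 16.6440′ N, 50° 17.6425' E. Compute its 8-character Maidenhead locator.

LQ52dg56

Add 180° to longitude and 90° to latitude: 230.29404, 162.27740.
Field: lon ⌊230.29404/20⌋ = 11 → L; lat ⌊162.27740/10⌋ = 16 → Q.
Square: lon ⌊10.29404/2⌋ = 5; lat ⌊2.27740/1⌋ = 2.
Subsquare: lon ⌊0.29404/0.0833333⌋ = 3 → d; lat ⌊0.27740/0.0416667⌋ = 6 → g.
Extended square: lon ⌊0.04404/0.00833333⌋ = 5; lat ⌊0.02740/0.00416667⌋ = 6.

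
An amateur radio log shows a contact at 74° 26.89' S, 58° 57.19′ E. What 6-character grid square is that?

LB95ln

Offset from 180°W / 90°S: lon 238.9532°, lat 15.5518°.
Field: 238.9532/20 → 11 → L, 15.5518/10 → 1 → B; chars LB.
Square: 18.9532/2 → 9, 5.5518/1 → 5; chars 95.
Subsquare: 0.9532/0.0833333 → 11 → l, 0.5518/0.0416667 → 13 → n; chars ln.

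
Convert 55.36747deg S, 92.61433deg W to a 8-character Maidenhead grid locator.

Add 180° to longitude and 90° to latitude: 87.38567, 34.63253.
Field: lon ⌊87.38567/20⌋ = 4 → E; lat ⌊34.63253/10⌋ = 3 → D.
Square: lon ⌊7.38567/2⌋ = 3; lat ⌊4.63253/1⌋ = 4.
Subsquare: lon ⌊1.38567/0.0833333⌋ = 16 → q; lat ⌊0.63253/0.0416667⌋ = 15 → p.
Extended square: lon ⌊0.05234/0.00833333⌋ = 6; lat ⌊0.00753/0.00416667⌋ = 1.

ED34qp61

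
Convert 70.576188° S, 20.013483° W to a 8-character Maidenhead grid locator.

HB99xk81

Offset from 180°W / 90°S: lon 159.98652°, lat 19.42381°.
Field: lon ⌊159.98652/20⌋ = 7 → H; lat ⌊19.42381/10⌋ = 1 → B.
Square: lon ⌊19.98652/2⌋ = 9; lat ⌊9.42381/1⌋ = 9.
Subsquare: lon ⌊1.98652/0.0833333⌋ = 23 → x; lat ⌊0.42381/0.0416667⌋ = 10 → k.
Extended square: lon ⌊0.06985/0.00833333⌋ = 8; lat ⌊0.00715/0.00416667⌋ = 1.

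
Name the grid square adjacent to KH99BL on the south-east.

KH99ck

Longitude subsquare b = 1; +1 → 2 = c.
Latitude subsquare l = 11; −1 → 10 = k.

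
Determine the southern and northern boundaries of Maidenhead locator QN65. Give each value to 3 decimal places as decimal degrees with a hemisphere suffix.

Field Q=16, N=13: +16·20° lon, +13·10° lat → SW at lon 140°, lat 40°.
Square 6, 5: +6·2° lon, +5·1° lat → SW at lon 152°, lat 45°.
Cell spans 2° lon × 1° lat.
south 45.000° N, north 46.000° N.

45.000° N, 46.000° N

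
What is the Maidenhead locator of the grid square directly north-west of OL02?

NL93

Longitude square 0; −1 → -1, wraps to 9, carry into field.
Longitude field O = 14; −1 → 13 = N.
Latitude square 2; +1 → 3.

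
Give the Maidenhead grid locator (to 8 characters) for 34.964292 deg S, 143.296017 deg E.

Add 180° to longitude and 90° to latitude: 323.29602, 55.03571.
Field: 323.29602/20 → 16 → Q, 55.03571/10 → 5 → F; chars QF.
Square: 3.29602/2 → 1, 5.03571/1 → 5; chars 15.
Subsquare: 1.29602/0.0833333 → 15 → p, 0.03571/0.0416667 → 0 → a; chars pa.
Extended square: 0.04602/0.00833333 → 5, 0.03571/0.00416667 → 8; chars 58.

QF15pa58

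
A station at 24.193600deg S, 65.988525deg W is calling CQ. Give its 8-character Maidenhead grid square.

Shift to the Maidenhead origin (180°W, 90°S): lon 114.01148, lat 65.80640.
Field: 114.01148/20 → 5 → F, 65.80640/10 → 6 → G; chars FG.
Square: 14.01148/2 → 7, 5.80640/1 → 5; chars 75.
Subsquare: 0.01148/0.0833333 → 0 → a, 0.80640/0.0416667 → 19 → t; chars at.
Extended square: 0.01148/0.00833333 → 1, 0.01473/0.00416667 → 3; chars 13.

FG75at13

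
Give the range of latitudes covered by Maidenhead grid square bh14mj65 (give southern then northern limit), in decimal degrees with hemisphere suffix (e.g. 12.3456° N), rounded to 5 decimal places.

15.60417° S, 15.60000° S

Field B=1, H=7: +1·20° lon, +7·10° lat → SW at lon -160°, lat -20°.
Square 1, 4: +1·2° lon, +4·1° lat → SW at lon -158°, lat -16°.
Subsquare m=12, j=9: +12·0.0833333° lon, +9·0.0416667° lat → SW at lon -157°, lat -15.625°.
Extended square 6, 5: +6·0.00833333° lon, +5·0.00416667° lat → SW at lon -156.95°, lat -15.6042°.
Cell spans 0.00833333° lon × 0.00416667° lat.
south 15.60417° S, north 15.60000° S.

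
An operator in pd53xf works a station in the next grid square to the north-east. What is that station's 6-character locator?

PD63ag

Longitude subsquare x = 23; +1 → 24, wraps to 0 = a, carry into square.
Longitude square 5; +1 → 6.
Latitude subsquare f = 5; +1 → 6 = g.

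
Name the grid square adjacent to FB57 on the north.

Latitude square 7; +1 → 8.
The longitude characters are unchanged.

FB58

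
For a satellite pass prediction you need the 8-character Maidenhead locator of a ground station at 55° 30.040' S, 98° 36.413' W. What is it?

ED04ql79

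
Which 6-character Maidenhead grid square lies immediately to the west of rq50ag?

RQ40xg

Longitude subsquare a = 0; −1 → -1, wraps to 23 = x, carry into square.
Longitude square 5; −1 → 4.
The latitude characters are unchanged.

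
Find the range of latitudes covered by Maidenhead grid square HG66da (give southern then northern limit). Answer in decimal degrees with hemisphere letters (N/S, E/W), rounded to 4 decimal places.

Field H=7, G=6: +7·20° lon, +6·10° lat → SW at lon -40°, lat -30°.
Square 6, 6: +6·2° lon, +6·1° lat → SW at lon -28°, lat -24°.
Subsquare d=3, a=0: +3·0.0833333° lon, +0·0.0416667° lat → SW at lon -27.75°, lat -24°.
Cell spans 0.0833333° lon × 0.0416667° lat.
south 24.0000° S, north 23.9583° S.

24.0000° S, 23.9583° S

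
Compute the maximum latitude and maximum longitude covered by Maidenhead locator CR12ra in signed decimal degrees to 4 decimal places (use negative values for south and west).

82.0417, -136.5000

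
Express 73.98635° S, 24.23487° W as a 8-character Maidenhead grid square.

Offset from 180°W / 90°S: lon 155.76513°, lat 16.01365°.
Field: 155.76513/20 → 7 → H, 16.01365/10 → 1 → B; chars HB.
Square: 15.76513/2 → 7, 6.01365/1 → 6; chars 76.
Subsquare: 1.76513/0.0833333 → 21 → v, 0.01365/0.0416667 → 0 → a; chars va.
Extended square: 0.01513/0.00833333 → 1, 0.01365/0.00416667 → 3; chars 13.

HB76va13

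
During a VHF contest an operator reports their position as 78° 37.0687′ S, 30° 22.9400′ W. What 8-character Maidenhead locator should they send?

Shift to the Maidenhead origin (180°W, 90°S): lon 149.61767, lat 11.38219.
Field: lon ⌊149.61767/20⌋ = 7 → H; lat ⌊11.38219/10⌋ = 1 → B.
Square: lon ⌊9.61767/2⌋ = 4; lat ⌊1.38219/1⌋ = 1.
Subsquare: lon ⌊1.61767/0.0833333⌋ = 19 → t; lat ⌊0.38219/0.0416667⌋ = 9 → j.
Extended square: lon ⌊0.03433/0.00833333⌋ = 4; lat ⌊0.00719/0.00416667⌋ = 1.

HB41tj41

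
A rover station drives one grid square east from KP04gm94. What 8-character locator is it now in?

KP04hm04

Longitude extended square 9; +1 → 10, wraps to 0, carry into subsquare.
Longitude subsquare g = 6; +1 → 7 = h.
The latitude characters are unchanged.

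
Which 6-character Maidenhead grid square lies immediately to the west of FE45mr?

Longitude subsquare m = 12; −1 → 11 = l.
The latitude characters are unchanged.

FE45lr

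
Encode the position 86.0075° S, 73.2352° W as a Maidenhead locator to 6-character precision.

FA33jx

Offset from 180°W / 90°S: lon 106.7648°, lat 3.9925°.
Field: lon ⌊106.7648/20⌋ = 5 → F; lat ⌊3.9925/10⌋ = 0 → A.
Square: lon ⌊6.7648/2⌋ = 3; lat ⌊3.9925/1⌋ = 3.
Subsquare: lon ⌊0.7648/0.0833333⌋ = 9 → j; lat ⌊0.9925/0.0416667⌋ = 23 → x.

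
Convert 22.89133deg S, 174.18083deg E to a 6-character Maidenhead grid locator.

RG77cc

Shift to the Maidenhead origin (180°W, 90°S): lon 354.1808, lat 67.1087.
Field: lon ⌊354.1808/20⌋ = 17 → R; lat ⌊67.1087/10⌋ = 6 → G.
Square: lon ⌊14.1808/2⌋ = 7; lat ⌊7.1087/1⌋ = 7.
Subsquare: lon ⌊0.1808/0.0833333⌋ = 2 → c; lat ⌊0.1087/0.0416667⌋ = 2 → c.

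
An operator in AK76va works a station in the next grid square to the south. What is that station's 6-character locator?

Latitude subsquare a = 0; −1 → -1, wraps to 23 = x, carry into square.
Latitude square 6; −1 → 5.
The longitude characters are unchanged.

AK75vx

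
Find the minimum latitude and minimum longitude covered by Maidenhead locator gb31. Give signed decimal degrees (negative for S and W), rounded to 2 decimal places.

Field G=6, B=1: +6·20° lon, +1·10° lat → SW at lon -60°, lat -80°.
Square 3, 1: +3·2° lon, +1·1° lat → SW at lon -54°, lat -79°.
latitude -79.00, longitude -54.00.

-79.00, -54.00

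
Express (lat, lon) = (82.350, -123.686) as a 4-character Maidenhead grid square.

CR82

Offset from 180°W / 90°S: lon 56.31°, lat 172.35°.
Field: 56.31/20 → 2 → C, 172.35/10 → 17 → R; chars CR.
Square: 16.31/2 → 8, 2.35/1 → 2; chars 82.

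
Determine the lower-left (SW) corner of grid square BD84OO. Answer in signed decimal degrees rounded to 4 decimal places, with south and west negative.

-55.4167, -142.8333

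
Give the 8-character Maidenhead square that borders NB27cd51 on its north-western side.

Longitude extended square 5; −1 → 4.
Latitude extended square 1; +1 → 2.

NB27cd42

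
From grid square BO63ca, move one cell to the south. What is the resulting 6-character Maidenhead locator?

BO62cx

Latitude subsquare a = 0; −1 → -1, wraps to 23 = x, carry into square.
Latitude square 3; −1 → 2.
The longitude characters are unchanged.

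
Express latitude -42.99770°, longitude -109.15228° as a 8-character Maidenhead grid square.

Shift to the Maidenhead origin (180°W, 90°S): lon 70.84772, lat 47.00230.
Field: lon ⌊70.84772/20⌋ = 3 → D; lat ⌊47.00230/10⌋ = 4 → E.
Square: lon ⌊10.84772/2⌋ = 5; lat ⌊7.00230/1⌋ = 7.
Subsquare: lon ⌊0.84772/0.0833333⌋ = 10 → k; lat ⌊0.00230/0.0416667⌋ = 0 → a.
Extended square: lon ⌊0.01439/0.00833333⌋ = 1; lat ⌊0.00230/0.00416667⌋ = 0.

DE57ka10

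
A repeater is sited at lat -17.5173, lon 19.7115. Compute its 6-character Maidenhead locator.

Shift to the Maidenhead origin (180°W, 90°S): lon 199.7115, lat 72.4827.
Field: lon ⌊199.7115/20⌋ = 9 → J; lat ⌊72.4827/10⌋ = 7 → H.
Square: lon ⌊19.7115/2⌋ = 9; lat ⌊2.4827/1⌋ = 2.
Subsquare: lon ⌊1.7115/0.0833333⌋ = 20 → u; lat ⌊0.4827/0.0416667⌋ = 11 → l.

JH92ul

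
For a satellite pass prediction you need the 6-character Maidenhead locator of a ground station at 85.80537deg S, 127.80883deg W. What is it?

CA64ce

Shift to the Maidenhead origin (180°W, 90°S): lon 52.1912, lat 4.1946.
Field: 52.1912/20 → 2 → C, 4.1946/10 → 0 → A; chars CA.
Square: 12.1912/2 → 6, 4.1946/1 → 4; chars 64.
Subsquare: 0.1912/0.0833333 → 2 → c, 0.1946/0.0416667 → 4 → e; chars ce.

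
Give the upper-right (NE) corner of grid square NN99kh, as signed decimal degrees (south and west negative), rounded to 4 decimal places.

Field N=13, N=13: +13·20° lon, +13·10° lat → SW at lon 80°, lat 40°.
Square 9, 9: +9·2° lon, +9·1° lat → SW at lon 98°, lat 49°.
Subsquare k=10, h=7: +10·0.0833333° lon, +7·0.0416667° lat → SW at lon 98.8333°, lat 49.2917°.
Cell spans 0.0833333° lon × 0.0416667° lat. NE corner is SW corner plus one full cell.
latitude 49.3333, longitude 98.9167.

49.3333, 98.9167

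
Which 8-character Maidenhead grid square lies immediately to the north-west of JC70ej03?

JC70dj94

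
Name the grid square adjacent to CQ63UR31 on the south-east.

CQ63ur40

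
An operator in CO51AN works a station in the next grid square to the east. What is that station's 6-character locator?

CO51bn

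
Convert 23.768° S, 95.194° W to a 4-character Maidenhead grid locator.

EG26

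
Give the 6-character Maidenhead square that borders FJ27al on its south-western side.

Longitude subsquare a = 0; −1 → -1, wraps to 23 = x, carry into square.
Longitude square 2; −1 → 1.
Latitude subsquare l = 11; −1 → 10 = k.

FJ17xk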